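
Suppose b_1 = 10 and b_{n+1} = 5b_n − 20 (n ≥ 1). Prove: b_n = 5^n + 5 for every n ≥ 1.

Base case: b_1 = 10, and 5^1 + 5 = 5 + 5 = 10.
Assume b_m = 5^m + 5 for some m ≥ 1.
Then b_{m+1} = 5b_m − 20 = 5·(5^m + 5) − 20 = 5^{m+1} + 25 − 20 = 5^{m+1} + 5.
By induction, b_n = 5^n + 5 for all n ≥ 1.

b_n = 5^n + 5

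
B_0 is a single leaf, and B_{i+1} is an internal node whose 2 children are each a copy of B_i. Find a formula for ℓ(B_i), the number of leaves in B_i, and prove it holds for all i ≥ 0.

Claim: ℓ(B_i) = 2^i.

Base case: ℓ(B_0) = 1, and 2^0 = 1.
Assume ℓ(B_m) = 2^m.
Then ℓ(B_{m+1}) = 2·ℓ(B_m) = 2·2^m = 2^{m+1}.
This completes the inductive step, so ℓ(B_i) = 2^i for all i ≥ 0.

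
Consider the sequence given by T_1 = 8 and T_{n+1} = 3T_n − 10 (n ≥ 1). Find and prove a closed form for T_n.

Claim: T_n = 3^n + 5.

Base case: T_1 = 8, and 3^1 + 5 = 3 + 5 = 8.
Assume T_m = 3^m + 5 for some m ≥ 1.
Then T_{m+1} = 3T_m − 10 = 3·(3^m + 5) − 10 = 3^{m+1} + 15 − 10 = 3^{m+1} + 5.
So the formula holds for m+1, and by induction T_n = 3^n + 5 for all n ≥ 1.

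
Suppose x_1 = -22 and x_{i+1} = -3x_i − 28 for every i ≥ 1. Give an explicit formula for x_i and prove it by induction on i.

Claim: x_i = 5·(-3)^i − 7.

Base case: x_1 = -22, and 5·(-3)^1 − 7 = -15 − 7 = -22.
Assume x_r = 5·(-3)^r − 7 for some r ≥ 1.
Then x_{r+1} = -3x_r − 28 = -3·(5·(-3)^r − 7) − 28 = -15·(-3)^r + 21 − 28 = 5·(-3)^{r+1} − 7.
So the formula holds for r+1, and by induction x_i = 5·(-3)^i − 7 for all i ≥ 1.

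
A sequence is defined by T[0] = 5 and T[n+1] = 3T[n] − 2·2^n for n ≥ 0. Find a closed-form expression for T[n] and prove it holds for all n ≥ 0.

Claim: T[n] = 3·3^n + 2·2^n.

Base case: T[0] = 5, and 3·3^0 + 2·2^0 = 3 + 2 = 5.
Assume T[r] = 3·3^r + 2·2^r for some r ≥ 0.
Then T[r+1] = 3T[r] − 2·2^r = 3·(3·3^r + 2·2^r) − 2·2^r = 3·3^{r+1} + 6·2^r − 2·2^r = 3·3^{r+1} + 4·2^r = 3·3^{r+1} + 2·2^{r+1}.
By induction, T[n] = 3·3^n + 2·2^n for all n ≥ 0.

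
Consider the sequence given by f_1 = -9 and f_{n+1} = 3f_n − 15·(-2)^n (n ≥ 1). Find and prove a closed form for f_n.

Claim: f_n = -3^n + 3·(-2)^n.

Base case: f_1 = -9, and -3^1 + 3·(-2)^1 = -3 − 6 = -9.
Assume f_m = -3^m + 3·(-2)^m for some m ≥ 1.
Then f_{m+1} = 3f_m − 15·(-2)^m = 3·(-3^m + 3·(-2)^m) − 15·(-2)^m = -3^{m+1} + 9·(-2)^m − 15·(-2)^m = -3^{m+1} − 6·(-2)^m = -3^{m+1} + 3·(-2)^{m+1}.
So the formula holds for m+1, and by induction f_n = -3^n + 3·(-2)^n for all n ≥ 1.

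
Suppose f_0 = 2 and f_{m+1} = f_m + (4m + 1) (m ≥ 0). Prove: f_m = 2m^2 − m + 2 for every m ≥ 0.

Base case: f_0 = 2, and 2·0^2 − 0 + 2 = 2.
Assume f_k = 2k^2 − k + 2.
Then f_{k+1} = f_k + (4k + 1) = (2k^2 − k + 2) + (4k + 1) = 2k^2 + 3k + 3,
and 2·(k+1)^2 − (k+1) + 2 = 2k^2 + 3k + 3.
By induction, f_m = 2m^2 − m + 2 for all m ≥ 0.

f_m = 2m^2 − m + 2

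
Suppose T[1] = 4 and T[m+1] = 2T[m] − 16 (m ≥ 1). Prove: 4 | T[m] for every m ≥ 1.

Base case: T[1] = 4 = 4·1, so 4 | T[1].
Assume 4 | T[j], so T[j] = 4t for some integer t.
Then T[j+1] = 2T[j] − 16 = 2·(4t) − 16 = 4(2t − 4), so 4 | T[j+1].
So the property holds for j+1, and by induction 4 | T[m] for all m ≥ 1.

4 | T[m]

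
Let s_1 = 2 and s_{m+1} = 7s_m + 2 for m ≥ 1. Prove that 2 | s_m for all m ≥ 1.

Base case: s_1 = 2 = 2·1, so 2 | s_1.
Assume 2 | s_j, so s_j = 2t for some integer t.
Then s_{j+1} = 7s_j + 2 = 7·(2t) + 2 = 2(7t + 1), so 2 | s_{j+1}.
This completes the inductive step, so 2 | s_m for all m ≥ 1.

2 | s_m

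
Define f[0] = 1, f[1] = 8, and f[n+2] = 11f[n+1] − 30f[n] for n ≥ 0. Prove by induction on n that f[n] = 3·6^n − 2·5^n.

Base cases: f[0] = 1 and 3·6^0 − 2·5^0 = 1; f[1] = 8 and 3·6^1 − 2·5^1 = 8.
Assume f[i] = 3·6^i − 2·5^i for all 0 ≤ i ≤ j, where j ≥ 1.
Then f[j+1] = 11f[j] − 30f[j−1] = 11·(3·6^j − 2·5^j) − 30·(3·6^{j−1} − 2·5^{j−1}) = 3·(11·6 − 30)6^{j−1} − 2·(11·5 − 30)5^{j−1} = 108·6^{j−1} − 50·5^{j−1} = 3·6^{j+1} − 2·5^{j+1}.
Hence f[n] = 3·6^n − 2·5^n for every n ≥ 0, by strong induction.

f[n] = 3·6^n − 2·5^n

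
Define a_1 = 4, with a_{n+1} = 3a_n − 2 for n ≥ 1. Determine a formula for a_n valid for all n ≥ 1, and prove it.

Claim: a_n = 3^n + 1.

Base case: a_1 = 4, and 3^1 + 1 = 3 + 1 = 4.
Assume a_r = 3^r + 1 for some r ≥ 1.
Then a_{r+1} = 3a_r − 2 = 3·(3^r + 1) − 2 = 3^{r+1} + 3 − 2 = 3^{r+1} + 1.
So the formula holds for r+1, and by induction a_n = 3^n + 1 for all n ≥ 1.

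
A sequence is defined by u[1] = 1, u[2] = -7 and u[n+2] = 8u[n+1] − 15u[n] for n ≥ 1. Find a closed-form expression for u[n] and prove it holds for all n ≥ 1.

Claim: u[n] = -5^n + 2·3^n.

Base cases: u[1] = 1 and -5^1 + 2·3^1 = 1; u[2] = -7 and -5^2 + 2·3^2 = -7.
Assume u[j] = -5^j + 2·3^j for all 1 ≤ j ≤ k, where k ≥ 2.
Then u[k+1] = 8u[k] − 15u[k−1] = 8·(-5^k + 2·3^k) − 15·(-5^{k−1} + 2·3^{k−1}) = -(8·5 − 15)5^{k−1} + 2·(8·3 − 15)3^{k−1} = -25·5^{k−1} + 18·3^{k−1} = -5^{k+1} + 2·3^{k+1}.
Hence u[n] = -5^n + 2·3^n for every n ≥ 1, by strong induction.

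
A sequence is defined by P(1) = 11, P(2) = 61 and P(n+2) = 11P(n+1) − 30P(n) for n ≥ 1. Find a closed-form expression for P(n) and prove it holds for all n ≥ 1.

Claim: P(n) = 6^n + 5^n.

Base cases: P(1) = 11 and 6^1 + 5^1 = 11; P(2) = 61 and 6^2 + 5^2 = 61.
Assume P(j) = 6^j + 5^j for all 1 ≤ j ≤ k, where k ≥ 2.
Then P(k+1) = 11P(k) − 30P(k−1) = 11·(6^k + 5^k) − 30·(6^{k−1} + 5^{k−1}) = (11·6 − 30)6^{k−1} + (11·5 − 30)5^{k−1} = 36·6^{k−1} + 25·5^{k−1} = 6^{k+1} + 5^{k+1}.
Hence P(n) = 6^n + 5^n for every n ≥ 1, by strong induction.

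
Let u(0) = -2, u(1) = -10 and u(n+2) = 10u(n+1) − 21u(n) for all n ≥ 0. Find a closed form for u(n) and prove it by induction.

Claim: u(n) = -7^n − 3^n.

Base cases: u(0) = -2 and -7^0 − 3^0 = -2; u(1) = -10 and -7^1 − 3^1 = -10.
Assume u(j) = -7^j − 3^j for all 0 ≤ j ≤ r, where r ≥ 1.
Then u(r+1) = 10u(r) − 21u(r−1) = 10·(-7^r − 3^r) − 21·(-7^{r−1} − 3^{r−1}) = -(10·7 − 21)7^{r−1} − (10·3 − 21)3^{r−1} = -49·7^{r−1} − 9·3^{r−1} = -7^{r+1} − 3^{r+1}.
So the formula holds for r+1, and by strong induction u(n) = -7^n − 3^n for all n ≥ 0.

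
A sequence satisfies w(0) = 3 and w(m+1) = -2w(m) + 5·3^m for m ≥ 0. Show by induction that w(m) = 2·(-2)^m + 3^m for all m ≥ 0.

Base case: w(0) = 3, and 2·(-2)^0 + 3^0 = 2 + 1 = 3.
Assume w(r) = 2·(-2)^r + 3^r for some r ≥ 0.
Then w(r+1) = -2w(r) + 5·3^r = -2·(2·(-2)^r + 3^r) + 5·3^r = 2·(-2)^{r+1} − 2·3^r + 5·3^r = 2·(-2)^{r+1} + 3·3^r = 2·(-2)^{r+1} + 3^{r+1}.
So the formula holds for r+1, and by induction w(m) = 2·(-2)^m + 3^m for all m ≥ 0.

w(m) = 2·(-2)^m + 3^m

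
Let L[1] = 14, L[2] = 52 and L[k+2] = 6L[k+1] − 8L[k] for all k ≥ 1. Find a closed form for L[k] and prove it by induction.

Claim: L[k] = 3·4^k + 2^k.

Base cases: L[1] = 14 and 3·4^1 + 2^1 = 14; L[2] = 52 and 3·4^2 + 2^2 = 52.
Assume L[j] = 3·4^j + 2^j for all 1 ≤ j ≤ r, where r ≥ 2.
Then L[r+1] = 6L[r] − 8L[r−1] = 6·(3·4^r + 2^r) − 8·(3·4^{r−1} + 2^{r−1}) = 3·(6·4 − 8)4^{r−1} + (6·2 − 8)2^{r−1} = 48·4^{r−1} + 4·2^{r−1} = 3·4^{r+1} + 2^{r+1}.
By strong induction, L[k] = 3·4^k + 2^k for all k ≥ 1.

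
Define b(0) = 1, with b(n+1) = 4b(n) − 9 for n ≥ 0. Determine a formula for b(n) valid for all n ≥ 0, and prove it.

Claim: b(n) = -2·4^n + 3.

Base case: b(0) = 1, and -2·4^0 + 3 = -2 + 3 = 1.
Assume b(k) = -2·4^k + 3 for some k ≥ 0.
Then b(k+1) = 4b(k) − 9 = 4·(-2·4^k + 3) − 9 = -8·4^k + 12 − 9 = -2·4^{k+1} + 3.
Hence b(n) = -2·4^n + 3 for every n ≥ 0, by induction.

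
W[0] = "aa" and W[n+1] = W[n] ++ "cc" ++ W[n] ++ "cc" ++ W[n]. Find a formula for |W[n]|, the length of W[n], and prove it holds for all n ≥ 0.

Claim: |W[n]| = 4·3^n − 2.

Base case: |W[0]| = 2, and 4·3^0 − 2 = 2.
Assume |W[r]| = 4·3^r − 2.
Then |W[r+1]| = 3|W[r]| + 4 = 3(4·3^r − 2) + 4 = 4·3^{r+1} − 6 + 4 = 4·3^{r+1} − 2.
By induction, |W[n]| = 4·3^n − 2 for all n ≥ 0.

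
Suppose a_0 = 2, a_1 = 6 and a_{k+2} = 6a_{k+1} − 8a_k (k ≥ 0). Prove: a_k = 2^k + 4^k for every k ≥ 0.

Base cases: a_0 = 2 and 2^0 + 4^0 = 2; a_1 = 6 and 2^1 + 4^1 = 6.
Assume a_j = 2^j + 4^j for all 0 ≤ j ≤ r, where r ≥ 1.
Then a_{r+1} = 6a_r − 8a_{r−1} = 6·(2^r + 4^r) − 8·(2^{r−1} + 4^{r−1}) = (6·2 − 8)2^{r−1} + (6·4 − 8)4^{r−1} = 4·2^{r−1} + 16·4^{r−1} = 2^{r+1} + 4^{r+1}.
By strong induction, a_k = 2^k + 4^k for all k ≥ 0.

a_k = 2^k + 4^k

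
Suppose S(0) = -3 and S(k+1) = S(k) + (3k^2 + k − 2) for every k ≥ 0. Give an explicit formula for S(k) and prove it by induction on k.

Claim: S(k) = k^3 − k^2 − 2k − 3.

Base case: S(0) = -3, and 0^3 − 0^2 − 2·0 − 3 = -3.
Assume S(j) = j^3 − j^2 − 2j − 3.
Then S(j+1) = S(j) + (3j^2 + j − 2) = (j^3 − j^2 − 2j − 3) + (3j^2 + j − 2) = j^3 + 2j^2 − j − 5,
and (j+1)^3 − (j+1)^2 − 2·(j+1) − 3 = j^3 + 2j^2 − j − 5.
This completes the inductive step, so S(k) = k^3 − k^2 − 2k − 3 for all k ≥ 0.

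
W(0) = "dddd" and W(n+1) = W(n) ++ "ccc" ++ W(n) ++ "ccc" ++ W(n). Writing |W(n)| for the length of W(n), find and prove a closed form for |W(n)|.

Claim: |W(n)| = 7·3^n − 3.

Base case: |W(0)| = 4, and 7·3^0 − 3 = 4.
Assume |W(k)| = 7·3^k − 3.
Then |W(k+1)| = 3|W(k)| + 6 = 3(7·3^k − 3) + 6 = 7·3^{k+1} − 9 + 6 = 7·3^{k+1} − 3.
This completes the inductive step, so |W(n)| = 7·3^n − 3 for all n ≥ 0.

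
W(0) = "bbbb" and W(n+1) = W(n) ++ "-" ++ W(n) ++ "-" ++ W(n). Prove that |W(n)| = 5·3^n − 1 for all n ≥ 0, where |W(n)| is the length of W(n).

Base case: |W(0)| = 4, and 5·3^0 − 1 = 4.
Assume |W(r)| = 5·3^r − 1.
Then |W(r+1)| = 3|W(r)| + 2 = 3(5·3^r − 1) + 2 = 5·3^{r+1} − 3 + 2 = 5·3^{r+1} − 1.
This completes the inductive step, so |W(n)| = 5·3^n − 1 for all n ≥ 0.

|W(n)| = 5·3^n − 1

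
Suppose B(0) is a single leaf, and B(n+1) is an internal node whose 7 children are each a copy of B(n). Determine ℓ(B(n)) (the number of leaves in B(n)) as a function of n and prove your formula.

Claim: ℓ(B(n)) = 7^n.

Base case: ℓ(B(0)) = 1, and 7^0 = 1.
Assume ℓ(B(k)) = 7^k.
Then ℓ(B(k+1)) = 7·ℓ(B(k)) = 7·7^k = 7^{k+1}.
So the formula holds for k+1, and by induction ℓ(B(n)) = 7^n for all n ≥ 0.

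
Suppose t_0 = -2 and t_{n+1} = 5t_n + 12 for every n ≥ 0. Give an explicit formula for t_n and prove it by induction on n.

Claim: t_n = 5^n − 3.

Base case: t_0 = -2, and 5^0 − 3 = 1 − 3 = -2.
Assume t_j = 5^j − 3 for some j ≥ 0.
Then t_{j+1} = 5t_j + 12 = 5·(5^j − 3) + 12 = 5^{j+1} − 15 + 12 = 5^{j+1} − 3.
This completes the inductive step, so t_n = 5^n − 3 for all n ≥ 0.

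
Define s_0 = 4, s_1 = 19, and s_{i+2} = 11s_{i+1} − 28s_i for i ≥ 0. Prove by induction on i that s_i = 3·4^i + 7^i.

Base cases: s_0 = 4 and 3·4^0 + 7^0 = 4; s_1 = 19 and 3·4^1 + 7^1 = 19.
Assume s_t = 3·4^t + 7^t for all 0 ≤ t ≤ j, where j ≥ 1.
Then s_{j+1} = 11s_j − 28s_{j−1} = 11·(3·4^j + 7^j) − 28·(3·4^{j−1} + 7^{j−1}) = 3·(11·4 − 28)4^{j−1} + (11·7 − 28)7^{j−1} = 48·4^{j−1} + 49·7^{j−1} = 3·4^{j+1} + 7^{j+1}.
By strong induction, s_i = 3·4^i + 7^i for all i ≥ 0.

s_i = 3·4^i + 7^i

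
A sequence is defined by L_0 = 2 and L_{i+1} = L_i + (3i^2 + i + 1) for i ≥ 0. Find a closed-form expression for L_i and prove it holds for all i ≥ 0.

Claim: L_i = i^3 − i^2 + i + 2.

Base case: L_0 = 2, and 0^3 − 0^2 + 0 + 2 = 2.
Assume L_j = j^3 − j^2 + j + 2.
Then L_{j+1} = L_j + (3j^2 + j + 1) = (j^3 − j^2 + j + 2) + (3j^2 + j + 1) = j^3 + 2j^2 + 2j + 3,
and (j+1)^3 − (j+1)^2 + (j+1) + 2 = j^3 + 2j^2 + 2j + 3.
By induction, L_i = i^3 − i^2 + i + 2 for all i ≥ 0.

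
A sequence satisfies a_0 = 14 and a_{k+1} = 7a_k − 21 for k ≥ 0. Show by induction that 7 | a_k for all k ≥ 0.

Base case: a_0 = 14 = 7·2, so 7 | a_0.
Assume 7 | a_m, so a_m = 7t for some integer t.
Then a_{m+1} = 7a_m − 21 = 7·(7t) − 21 = 7(7t − 3), so 7 | a_{m+1}.
By induction, 7 | a_k for all k ≥ 0.

7 | a_k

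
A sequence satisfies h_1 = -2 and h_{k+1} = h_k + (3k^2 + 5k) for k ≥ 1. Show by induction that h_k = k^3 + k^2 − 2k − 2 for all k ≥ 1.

Base case: h_1 = -2, and 1^3 + 1^2 − 2·1 − 2 = -2.
Assume h_m = m^3 + m^2 − 2m − 2.
Then h_{m+1} = h_m + (3m^2 + 5m) = (m^3 + m^2 − 2m − 2) + (3m^2 + 5m) = m^3 + 4m^2 + 3m − 2,
and (m+1)^3 + (m+1)^2 − 2·(m+1) − 2 = m^3 + 4m^2 + 3m − 2.
Hence h_k = k^3 + k^2 − 2k − 2 for every k ≥ 1, by induction.

h_k = k^3 + k^2 − 2k − 2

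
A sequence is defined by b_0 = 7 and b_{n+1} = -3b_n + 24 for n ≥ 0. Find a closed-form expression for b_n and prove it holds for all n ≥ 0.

Claim: b_n = (-3)^n + 6.

Base case: b_0 = 7, and (-3)^0 + 6 = 1 + 6 = 7.
Assume b_k = (-3)^k + 6 for some k ≥ 0.
Then b_{k+1} = -3b_k + 24 = -3·((-3)^k + 6) + 24 = -3·(-3)^k − 18 + 24 = (-3)^{k+1} + 6.
Hence b_n = (-3)^n + 6 for every n ≥ 0, by induction.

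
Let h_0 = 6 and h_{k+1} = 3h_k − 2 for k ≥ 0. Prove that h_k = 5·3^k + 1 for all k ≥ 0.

Base case: h_0 = 6, and 5·3^0 + 1 = 5 + 1 = 6.
Assume h_r = 5·3^r + 1 for some r ≥ 0.
Then h_{r+1} = 3h_r − 2 = 3·(5·3^r + 1) − 2 = 15·3^r + 3 − 2 = 5·3^{r+1} + 1.
This completes the inductive step, so h_k = 5·3^k + 1 for all k ≥ 0.

h_k = 5·3^k + 1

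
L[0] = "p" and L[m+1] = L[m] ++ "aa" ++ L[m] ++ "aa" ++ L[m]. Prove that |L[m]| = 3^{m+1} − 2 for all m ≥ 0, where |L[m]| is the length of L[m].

Base case: |L[0]| = 1, and 3^{0+1} − 2 = 1.
Assume |L[j]| = 3^{j+1} − 2.
Then |L[j+1]| = 3|L[j]| + 4 = 3(3^{j+1} − 2) + 4 = 3^{j+2} − 6 + 4 = 3^{j+2} − 2.
So the formula holds for j+1, and by induction |L[m]| = 3^{m+1} − 2 for all m ≥ 0.

|L[m]| = 3^{m+1} − 2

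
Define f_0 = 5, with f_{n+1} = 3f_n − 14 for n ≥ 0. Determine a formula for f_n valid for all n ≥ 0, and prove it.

Claim: f_n = -2·3^n + 7.

Base case: f_0 = 5, and -2·3^0 + 7 = -2 + 7 = 5.
Assume f_m = -2·3^m + 7 for some m ≥ 0.
Then f_{m+1} = 3f_m − 14 = 3·(-2·3^m + 7) − 14 = -6·3^m + 21 − 14 = -2·3^{m+1} + 7.
This completes the inductive step, so f_n = -2·3^n + 7 for all n ≥ 0.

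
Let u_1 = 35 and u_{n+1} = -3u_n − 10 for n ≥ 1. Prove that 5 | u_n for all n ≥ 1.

Base case: u_1 = 35 = 5·7, so 5 | u_1.
Assume 5 | u_k, so u_k = 5t for some integer t.
Then u_{k+1} = -3u_k − 10 = -3·(5t) − 10 = 5(-3t − 2), so 5 | u_{k+1}.
This completes the inductive step, so 5 | u_n for all n ≥ 1.

5 | u_n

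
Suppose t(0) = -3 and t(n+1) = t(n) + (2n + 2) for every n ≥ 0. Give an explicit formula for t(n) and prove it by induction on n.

Claim: t(n) = n^2 + n − 3.

Base case: t(0) = -3, and 0^2 + 0 − 3 = -3.
Assume t(k) = k^2 + k − 3.
Then t(k+1) = t(k) + (2k + 2) = (k^2 + k − 3) + (2k + 2) = k^2 + 3k − 1,
and (k+1)^2 + (k+1) − 3 = k^2 + 3k − 1.
This completes the inductive step, so t(n) = n^2 + n − 3 for all n ≥ 0.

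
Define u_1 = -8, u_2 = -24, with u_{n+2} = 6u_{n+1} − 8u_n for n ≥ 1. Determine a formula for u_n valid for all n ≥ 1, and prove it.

Claim: u_n = -4^n − 2·2^n.

Base cases: u_1 = -8 and -4^1 − 2·2^1 = -8; u_2 = -24 and -4^2 − 2·2^2 = -24.
Assume u_j = -4^j − 2·2^j for all 1 ≤ j ≤ r, where r ≥ 2.
Then u_{r+1} = 6u_r − 8u_{r−1} = 6·(-4^r − 2·2^r) − 8·(-4^{r−1} − 2·2^{r−1}) = -(6·4 − 8)4^{r−1} − 2·(6·2 − 8)2^{r−1} = -16·4^{r−1} − 8·2^{r−1} = -4^{r+1} − 2·2^{r+1}.
Hence u_n = -4^n − 2·2^n for every n ≥ 1, by strong induction.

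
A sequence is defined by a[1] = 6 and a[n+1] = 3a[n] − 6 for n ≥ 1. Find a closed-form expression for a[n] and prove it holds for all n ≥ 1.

Claim: a[n] = 3^n + 3.

Base case: a[1] = 6, and 3^1 + 3 = 3 + 3 = 6.
Assume a[r] = 3^r + 3 for some r ≥ 1.
Then a[r+1] = 3a[r] − 6 = 3·(3^r + 3) − 6 = 3^{r+1} + 9 − 6 = 3^{r+1} + 3.
Hence a[n] = 3^n + 3 for every n ≥ 1, by induction.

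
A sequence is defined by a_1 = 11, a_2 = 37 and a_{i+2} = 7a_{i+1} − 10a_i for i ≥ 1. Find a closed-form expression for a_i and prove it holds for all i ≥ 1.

Claim: a_i = 3·2^i + 5^i.

Base cases: a_1 = 11 and 3·2^1 + 5^1 = 11; a_2 = 37 and 3·2^2 + 5^2 = 37.
Assume a_j = 3·2^j + 5^j for all 1 ≤ j ≤ m, where m ≥ 2.
Then a_{m+1} = 7a_m − 10a_{m−1} = 7·(3·2^m + 5^m) − 10·(3·2^{m−1} + 5^{m−1}) = 3·(7·2 − 10)2^{m−1} + (7·5 − 10)5^{m−1} = 12·2^{m−1} + 25·5^{m−1} = 3·2^{m+1} + 5^{m+1}.
So the formula holds for m+1, and by strong induction a_i = 3·2^i + 5^i for all i ≥ 1.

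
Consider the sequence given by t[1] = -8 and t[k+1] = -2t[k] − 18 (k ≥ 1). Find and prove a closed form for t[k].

Claim: t[k] = (-2)^k − 6.

Base case: t[1] = -8, and (-2)^1 − 6 = -2 − 6 = -8.
Assume t[j] = (-2)^j − 6 for some j ≥ 1.
Then t[j+1] = -2t[j] − 18 = -2·((-2)^j − 6) − 18 = -2·(-2)^j + 12 − 18 = (-2)^{j+1} − 6.
By induction, t[k] = (-2)^k − 6 for all k ≥ 1.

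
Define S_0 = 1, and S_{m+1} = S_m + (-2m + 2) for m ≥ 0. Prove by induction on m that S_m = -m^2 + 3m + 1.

Base case: S_0 = 1, and -0^2 + 3·0 + 1 = 1.
Assume S_j = -j^2 + 3j + 1.
Then S_{j+1} = S_j + (-2j + 2) = (-j^2 + 3j + 1) + (-2j + 2) = -j^2 + j + 3,
and -(j+1)^2 + 3·(j+1) + 1 = -j^2 + j + 3.
This completes the inductive step, so S_m = -m^2 + 3m + 1 for all m ≥ 0.

S_m = -m^2 + 3m + 1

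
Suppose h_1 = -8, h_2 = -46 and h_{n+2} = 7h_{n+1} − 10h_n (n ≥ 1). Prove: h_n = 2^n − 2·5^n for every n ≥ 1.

Base cases: h_1 = -8 and 2^1 − 2·5^1 = -8; h_2 = -46 and 2^2 − 2·5^2 = -46.
Assume h_i = 2^i − 2·5^i for all 1 ≤ i ≤ j, where j ≥ 2.
Then h_{j+1} = 7h_j − 10h_{j−1} = 7·(2^j − 2·5^j) − 10·(2^{j−1} − 2·5^{j−1}) = (7·2 − 10)2^{j−1} − 2·(7·5 − 10)5^{j−1} = 4·2^{j−1} − 50·5^{j−1} = 2^{j+1} − 2·5^{j+1}.
Hence h_n = 2^n − 2·5^n for every n ≥ 1, by strong induction.

h_n = 2^n − 2·5^n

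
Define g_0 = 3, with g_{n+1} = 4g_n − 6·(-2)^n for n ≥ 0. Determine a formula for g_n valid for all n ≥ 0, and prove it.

Claim: g_n = 2·4^n + (-2)^n.

Base case: g_0 = 3, and 2·4^0 + (-2)^0 = 2 + 1 = 3.
Assume g_r = 2·4^r + (-2)^r for some r ≥ 0.
Then g_{r+1} = 4g_r − 6·(-2)^r = 4·(2·4^r + (-2)^r) − 6·(-2)^r = 2·4^{r+1} + 4·(-2)^r − 6·(-2)^r = 2·4^{r+1} − 2·(-2)^r = 2·4^{r+1} + (-2)^{r+1}.
So the formula holds for r+1, and by induction g_n = 2·4^n + (-2)^n for all n ≥ 0.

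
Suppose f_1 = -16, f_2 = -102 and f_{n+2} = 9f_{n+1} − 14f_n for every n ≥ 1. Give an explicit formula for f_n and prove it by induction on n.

Claim: f_n = -2^n − 2·7^n.

Base cases: f_1 = -16 and -2^1 − 2·7^1 = -16; f_2 = -102 and -2^2 − 2·7^2 = -102.
Assume f_j = -2^j − 2·7^j for all 1 ≤ j ≤ m, where m ≥ 2.
Then f_{m+1} = 9f_m − 14f_{m−1} = 9·(-2^m − 2·7^m) − 14·(-2^{m−1} − 2·7^{m−1}) = -(9·2 − 14)2^{m−1} − 2·(9·7 − 14)7^{m−1} = -4·2^{m−1} − 98·7^{m−1} = -2^{m+1} − 2·7^{m+1}.
So the formula holds for m+1, and by strong induction f_n = -2^n − 2·7^n for all n ≥ 1.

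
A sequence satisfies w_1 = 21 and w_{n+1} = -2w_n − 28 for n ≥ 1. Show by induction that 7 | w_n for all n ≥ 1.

Base case: w_1 = 21 = 7·3, so 7 | w_1.
Assume 7 | w_j, so w_j = 7t for some integer t.
Then w_{j+1} = -2w_j − 28 = -2·(7t) − 28 = 7(-2t − 4), so 7 | w_{j+1}.
This completes the inductive step, so 7 | w_n for all n ≥ 1.

7 | w_n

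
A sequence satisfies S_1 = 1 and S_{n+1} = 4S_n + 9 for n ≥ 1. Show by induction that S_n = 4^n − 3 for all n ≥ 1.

Base case: S_1 = 1, and 4^1 − 3 = 4 − 3 = 1.
Assume S_r = 4^r − 3 for some r ≥ 1.
Then S_{r+1} = 4S_r + 9 = 4·(4^r − 3) + 9 = 4^{r+1} − 12 + 9 = 4^{r+1} − 3.
So the formula holds for r+1, and by induction S_n = 4^n − 3 for all n ≥ 1.

S_n = 4^n − 3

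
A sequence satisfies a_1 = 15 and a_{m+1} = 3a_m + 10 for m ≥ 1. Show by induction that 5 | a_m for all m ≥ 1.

Base case: a_1 = 15 = 5·3, so 5 | a_1.
Assume 5 | a_k, so a_k = 5t for some integer t.
Then a_{k+1} = 3a_k + 10 = 3·(5t) + 10 = 5(3t + 2), so 5 | a_{k+1}.
Hence 5 | a_m for every m ≥ 1, by induction.

5 | a_m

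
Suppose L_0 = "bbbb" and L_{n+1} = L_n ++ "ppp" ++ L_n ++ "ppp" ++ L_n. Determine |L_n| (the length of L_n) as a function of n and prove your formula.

Claim: |L_n| = 7·3^n − 3.

Base case: |L_0| = 4, and 7·3^0 − 3 = 4.
Assume |L_j| = 7·3^j − 3.
Then |L_{j+1}| = 3|L_j| + 6 = 3(7·3^j − 3) + 6 = 7·3^{j+1} − 9 + 6 = 7·3^{j+1} − 3.
By induction, |L_n| = 7·3^n − 3 for all n ≥ 0.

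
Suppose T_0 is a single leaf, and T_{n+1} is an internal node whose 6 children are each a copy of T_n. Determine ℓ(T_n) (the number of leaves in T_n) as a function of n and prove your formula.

Claim: ℓ(T_n) = 6^n.

Base case: ℓ(T_0) = 1, and 6^0 = 1.
Assume ℓ(T_k) = 6^k.
Then ℓ(T_{k+1}) = 6·ℓ(T_k) = 6·6^k = 6^{k+1}.
This completes the inductive step, so ℓ(T_n) = 6^n for all n ≥ 0.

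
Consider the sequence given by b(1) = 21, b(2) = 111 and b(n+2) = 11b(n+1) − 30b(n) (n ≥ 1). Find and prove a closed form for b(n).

Claim: b(n) = 3·5^n + 6^n.

Base cases: b(1) = 21 and 3·5^1 + 6^1 = 21; b(2) = 111 and 3·5^2 + 6^2 = 111.
Assume b(i) = 3·5^i + 6^i for all 1 ≤ i ≤ j, where j ≥ 2.
Then b(j+1) = 11b(j) − 30b(j−1) = 11·(3·5^j + 6^j) − 30·(3·5^{j−1} + 6^{j−1}) = 3·(11·5 − 30)5^{j−1} + (11·6 − 30)6^{j−1} = 75·5^{j−1} + 36·6^{j−1} = 3·5^{j+1} + 6^{j+1}.
This completes the inductive step, so b(n) = 3·5^n + 6^n for all n ≥ 1.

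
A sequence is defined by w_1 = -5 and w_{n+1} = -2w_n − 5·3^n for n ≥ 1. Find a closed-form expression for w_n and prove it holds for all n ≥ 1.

Claim: w_n = (-2)^n − 3^n.

Base case: w_1 = -5, and (-2)^1 − 3^1 = -2 − 3 = -5.
Assume w_k = (-2)^k − 3^k for some k ≥ 1.
Then w_{k+1} = -2w_k − 5·3^k = -2·((-2)^k − 3^k) − 5·3^k = (-2)^{k+1} + 2·3^k − 5·3^k = (-2)^{k+1} − 3·3^k = (-2)^{k+1} − 3^{k+1}.
This completes the inductive step, so w_n = (-2)^n − 3^n for all n ≥ 1.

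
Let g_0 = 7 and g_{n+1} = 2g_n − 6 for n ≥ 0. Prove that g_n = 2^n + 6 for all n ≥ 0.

Base case: g_0 = 7, and 2^0 + 6 = 1 + 6 = 7.
Assume g_k = 2^k + 6 for some k ≥ 0.
Then g_{k+1} = 2g_k − 6 = 2·(2^k + 6) − 6 = 2^{k+1} + 12 − 6 = 2^{k+1} + 6.
By induction, g_n = 2^n + 6 for all n ≥ 0.

g_n = 2^n + 6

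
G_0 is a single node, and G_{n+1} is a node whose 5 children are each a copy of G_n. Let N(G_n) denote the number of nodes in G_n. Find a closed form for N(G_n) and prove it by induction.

Claim: N(G_n) = (5^{n+1} − 1)/4.

Base case: N(G_0) = 1, and (5^{0+1} − 1)/4 = 1.
Assume N(G_m) = (5^{m+1} − 1)/4.
Then N(G_{m+1}) = 1 + 5N(G_m) = 1 + 5·(5^{m+1} − 1)/4 = 1 + (5^{m+2} − 5)/4 = (4 + 5^{m+2} − 5)/4 = (5^{m+2} − 1)/4.
So the formula holds for m+1, and by induction N(G_n) = (5^{n+1} − 1)/4 for all n ≥ 0.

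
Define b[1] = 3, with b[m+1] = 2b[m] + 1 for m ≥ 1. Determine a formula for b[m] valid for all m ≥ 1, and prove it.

Claim: b[m] = 2^{m+1} − 1.

Base case: b[1] = 3, and 2^{1+1} − 1 = 4 − 1 = 3.
Assume b[r] = 2^{r+1} − 1 for some r ≥ 1.
Then b[r+1] = 2b[r] + 1 = 2·(2^{r+1} − 1) + 1 = 2^{r+2} − 2 + 1 = 2^{r+2} − 1.
So the formula holds for r+1, and by induction b[m] = 2^{m+1} − 1 for all m ≥ 1.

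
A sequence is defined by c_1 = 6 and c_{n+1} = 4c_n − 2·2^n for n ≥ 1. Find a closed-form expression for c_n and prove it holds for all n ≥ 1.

Claim: c_n = 4^n + 2^n.

Base case: c_1 = 6, and 4^1 + 2^1 = 4 + 2 = 6.
Assume c_k = 4^k + 2^k for some k ≥ 1.
Then c_{k+1} = 4c_k − 2·2^k = 4·(4^k + 2^k) − 2·2^k = 4^{k+1} + 4·2^k − 2·2^k = 4^{k+1} + 2·2^k = 4^{k+1} + 2^{k+1}.
Hence c_n = 4^n + 2^n for every n ≥ 1, by induction.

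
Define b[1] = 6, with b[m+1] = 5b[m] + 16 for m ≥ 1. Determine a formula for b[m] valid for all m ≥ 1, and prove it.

Claim: b[m] = 2·5^m − 4.

Base case: b[1] = 6, and 2·5^1 − 4 = 10 − 4 = 6.
Assume b[j] = 2·5^j − 4 for some j ≥ 1.
Then b[j+1] = 5b[j] + 16 = 5·(2·5^j − 4) + 16 = 10·5^j − 20 + 16 = 2·5^{j+1} − 4.
This completes the inductive step, so b[m] = 2·5^m − 4 for all m ≥ 1.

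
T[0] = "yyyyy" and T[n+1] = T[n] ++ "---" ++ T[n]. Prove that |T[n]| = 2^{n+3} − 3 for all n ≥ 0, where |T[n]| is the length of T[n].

Base case: |T[0]| = 5, and 2^{0+3} − 3 = 5.
Assume |T[r]| = 2^{r+3} − 3.
Then |T[r+1]| = |T[r]| + 3 + |T[r]| = 2|T[r]| + 3 = 2(2^{r+3} − 3) + 3 = 2^{r+1+3} − 6 + 3 = 2^{r+1+3} − 3.
Hence |T[n]| = 2^{n+3} − 3 for every n ≥ 0, by induction.

|T[n]| = 2^{n+3} − 3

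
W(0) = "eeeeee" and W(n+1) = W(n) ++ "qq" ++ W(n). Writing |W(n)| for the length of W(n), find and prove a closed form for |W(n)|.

Claim: |W(n)| = 2^{n+3} − 2.

Base case: |W(0)| = 6, and 2^{0+3} − 2 = 6.
Assume |W(m)| = 2^{m+3} − 2.
Then |W(m+1)| = |W(m)| + 2 + |W(m)| = 2|W(m)| + 2 = 2(2^{m+3} − 2) + 2 = 2^{m+1+3} − 4 + 2 = 2^{m+1+3} − 2.
Hence |W(n)| = 2^{n+3} − 2 for every n ≥ 0, by induction.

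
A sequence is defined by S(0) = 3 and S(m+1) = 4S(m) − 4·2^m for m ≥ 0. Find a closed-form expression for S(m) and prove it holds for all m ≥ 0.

Claim: S(m) = 4^m + 2·2^m.

Base case: S(0) = 3, and 4^0 + 2·2^0 = 1 + 2 = 3.
Assume S(j) = 4^j + 2·2^j for some j ≥ 0.
Then S(j+1) = 4S(j) − 4·2^j = 4·(4^j + 2·2^j) − 4·2^j = 4^{j+1} + 8·2^j − 4·2^j = 4^{j+1} + 4·2^j = 4^{j+1} + 2·2^{j+1}.
This completes the inductive step, so S(m) = 4^m + 2·2^m for all m ≥ 0.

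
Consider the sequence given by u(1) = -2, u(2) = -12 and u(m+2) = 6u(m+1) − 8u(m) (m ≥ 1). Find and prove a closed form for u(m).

Claim: u(m) = 2^m − 4^m.

Base cases: u(1) = -2 and 2^1 − 4^1 = -2; u(2) = -12 and 2^2 − 4^2 = -12.
Assume u(j) = 2^j − 4^j for all 1 ≤ j ≤ r, where r ≥ 2.
Then u(r+1) = 6u(r) − 8u(r−1) = 6·(2^r − 4^r) − 8·(2^{r−1} − 4^{r−1}) = (6·2 − 8)2^{r−1} − (6·4 − 8)4^{r−1} = 4·2^{r−1} − 16·4^{r−1} = 2^{r+1} − 4^{r+1}.
By strong induction, u(m) = 2^m − 4^m for all m ≥ 1.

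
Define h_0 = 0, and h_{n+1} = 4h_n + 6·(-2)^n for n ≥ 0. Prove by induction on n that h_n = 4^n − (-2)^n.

Base case: h_0 = 0, and 4^0 − (-2)^0 = 1 − 1 = 0.
Assume h_j = 4^j − (-2)^j for some j ≥ 0.
Then h_{j+1} = 4h_j + 6·(-2)^j = 4·(4^j − (-2)^j) + 6·(-2)^j = 4^{j+1} − 4·(-2)^j + 6·(-2)^j = 4^{j+1} + 2·(-2)^j = 4^{j+1} − (-2)^{j+1}.
So the formula holds for j+1, and by induction h_n = 4^n − (-2)^n for all n ≥ 0.

h_n = 4^n − (-2)^n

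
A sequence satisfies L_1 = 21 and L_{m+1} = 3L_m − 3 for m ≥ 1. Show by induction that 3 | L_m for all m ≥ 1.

Base case: L_1 = 21 = 3·7, so 3 | L_1.
Assume 3 | L_r, so L_r = 3t for some integer t.
Then L_{r+1} = 3L_r − 3 = 3·(3t) − 3 = 3(3t − 1), so 3 | L_{r+1}.
Hence 3 | L_m for every m ≥ 1, by induction.

3 | L_m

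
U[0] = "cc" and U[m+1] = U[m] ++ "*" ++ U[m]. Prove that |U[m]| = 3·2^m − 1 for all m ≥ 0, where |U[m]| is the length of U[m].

Base case: |U[0]| = 2, and 3·2^0 − 1 = 2.
Assume |U[k]| = 3·2^k − 1.
Then |U[k+1]| = |U[k]| + 1 + |U[k]| = 2|U[k]| + 1 = 2(3·2^k − 1) + 1 = 3·2^{k+1} − 2 + 1 = 3·2^{k+1} − 1.
By induction, |U[m]| = 3·2^m − 1 for all m ≥ 0.

|U[m]| = 3·2^m − 1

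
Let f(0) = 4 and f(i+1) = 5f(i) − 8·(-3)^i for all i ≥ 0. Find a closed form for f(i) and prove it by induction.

Claim: f(i) = 3·5^i + (-3)^i.

Base case: f(0) = 4, and 3·5^0 + (-3)^0 = 3 + 1 = 4.
Assume f(m) = 3·5^m + (-3)^m for some m ≥ 0.
Then f(m+1) = 5f(m) − 8·(-3)^m = 5·(3·5^m + (-3)^m) − 8·(-3)^m = 3·5^{m+1} + 5·(-3)^m − 8·(-3)^m = 3·5^{m+1} − 3·(-3)^m = 3·5^{m+1} + (-3)^{m+1}.
By induction, f(i) = 3·5^i + (-3)^i for all i ≥ 0.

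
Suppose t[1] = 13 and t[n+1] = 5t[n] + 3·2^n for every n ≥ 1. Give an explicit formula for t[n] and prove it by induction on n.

Claim: t[n] = 3·5^n − 2^n.

Base case: t[1] = 13, and 3·5^1 − 2^1 = 15 − 2 = 13.
Assume t[j] = 3·5^j − 2^j for some j ≥ 1.
Then t[j+1] = 5t[j] + 3·2^j = 5·(3·5^j − 2^j) + 3·2^j = 3·5^{j+1} − 5·2^j + 3·2^j = 3·5^{j+1} − 2·2^j = 3·5^{j+1} − 2^{j+1}.
Hence t[n] = 3·5^n − 2^n for every n ≥ 1, by induction.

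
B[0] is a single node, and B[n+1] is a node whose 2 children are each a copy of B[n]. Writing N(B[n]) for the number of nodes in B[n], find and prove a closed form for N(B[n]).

Claim: N(B[n]) = 2^{n+1} − 1.

Base case: N(B[0]) = 1, and 2^{0+1} − 1 = 1.
Assume N(B[r]) = 2^{r+1} − 1.
Then N(B[r+1]) = 1 + 2N(B[r]) = 1 + 2(2^{r+1} − 1) = 2^{r+2} − 2 + 1 = 2^{r+2} − 1.
Hence N(B[n]) = 2^{n+1} − 1 for every n ≥ 0, by induction.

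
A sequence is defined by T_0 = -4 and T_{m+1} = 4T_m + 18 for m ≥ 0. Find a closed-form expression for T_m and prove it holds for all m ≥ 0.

Claim: T_m = 2·4^m − 6.

Base case: T_0 = -4, and 2·4^0 − 6 = 2 − 6 = -4.
Assume T_r = 2·4^r − 6 for some r ≥ 0.
Then T_{r+1} = 4T_r + 18 = 4·(2·4^r − 6) + 18 = 8·4^r − 24 + 18 = 2·4^{r+1} − 6.
So the formula holds for r+1, and by induction T_m = 2·4^m − 6 for all m ≥ 0.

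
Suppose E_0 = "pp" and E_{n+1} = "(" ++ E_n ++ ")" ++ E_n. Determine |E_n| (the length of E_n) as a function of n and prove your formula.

Claim: |E_n| = 2^{n+2} − 2.

Base case: |E_0| = 2, and 2^{0+2} − 2 = 2.
Assume |E_m| = 2^{m+2} − 2.
Then |E_{m+1}| = 1 + |E_m| + 1 + |E_m| = 2|E_m| + 2 = 2(2^{m+2} − 2) + 2 = 2^{m+3} − 4 + 2 = 2^{m+3} − 2.
So the formula holds for m+1, and by induction |E_n| = 2^{n+2} − 2 for all n ≥ 0.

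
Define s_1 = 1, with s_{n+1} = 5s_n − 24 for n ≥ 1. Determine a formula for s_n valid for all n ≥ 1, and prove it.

Claim: s_n = -5^n + 6.

Base case: s_1 = 1, and -5^1 + 6 = -5 + 6 = 1.
Assume s_k = -5^k + 6 for some k ≥ 1.
Then s_{k+1} = 5s_k − 24 = 5·(-5^k + 6) − 24 = -5^{k+1} + 30 − 24 = -5^{k+1} + 6.
Hence s_n = -5^n + 6 for every n ≥ 1, by induction.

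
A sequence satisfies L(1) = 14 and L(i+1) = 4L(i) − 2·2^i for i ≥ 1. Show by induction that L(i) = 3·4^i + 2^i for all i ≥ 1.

Base case: L(1) = 14, and 3·4^1 + 2^1 = 12 + 2 = 14.
Assume L(j) = 3·4^j + 2^j for some j ≥ 1.
Then L(j+1) = 4L(j) − 2·2^j = 4·(3·4^j + 2^j) − 2·2^j = 3·4^{j+1} + 4·2^j − 2·2^j = 3·4^{j+1} + 2·2^j = 3·4^{j+1} + 2^{j+1}.
By induction, L(i) = 3·4^i + 2^i for all i ≥ 1.

L(i) = 3·4^i + 2^i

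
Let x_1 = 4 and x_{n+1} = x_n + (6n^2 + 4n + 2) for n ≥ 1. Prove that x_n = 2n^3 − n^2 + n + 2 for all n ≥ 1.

Base case: x_1 = 4, and 2·1^3 − 1^2 + 1 + 2 = 4.
Assume x_j = 2j^3 − j^2 + j + 2.
Then x_{j+1} = x_j + (6j^2 + 4j + 2) = (2j^3 − j^2 + j + 2) + (6j^2 + 4j + 2) = 2j^3 + 5j^2 + 5j + 4,
and 2·(j+1)^3 − (j+1)^2 + (j+1) + 2 = 2j^3 + 5j^2 + 5j + 4.
This completes the inductive step, so x_n = 2n^3 − n^2 + n + 2 for all n ≥ 1.

x_n = 2n^3 − n^2 + n + 2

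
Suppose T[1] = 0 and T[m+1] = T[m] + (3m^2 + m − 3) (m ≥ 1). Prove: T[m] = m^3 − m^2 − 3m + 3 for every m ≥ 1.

Base case: T[1] = 0, and 1^3 − 1^2 − 3·1 + 3 = 0.
Assume T[j] = j^3 − j^2 − 3j + 3.
Then T[j+1] = T[j] + (3j^2 + j − 3) = (j^3 − j^2 − 3j + 3) + (3j^2 + j − 3) = j^3 + 2j^2 − 2j,
and (j+1)^3 − (j+1)^2 − 3·(j+1) + 3 = j^3 + 2j^2 − 2j.
Hence T[m] = m^3 − m^2 − 3m + 3 for every m ≥ 1, by induction.

T[m] = m^3 − m^2 − 3m + 3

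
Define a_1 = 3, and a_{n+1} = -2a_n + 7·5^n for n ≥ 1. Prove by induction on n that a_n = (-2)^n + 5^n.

Base case: a_1 = 3, and (-2)^1 + 5^1 = -2 + 5 = 3.
Assume a_k = (-2)^k + 5^k for some k ≥ 1.
Then a_{k+1} = -2a_k + 7·5^k = -2·((-2)^k + 5^k) + 7·5^k = (-2)^{k+1} − 2·5^k + 7·5^k = (-2)^{k+1} + 5·5^k = (-2)^{k+1} + 5^{k+1}.
By induction, a_n = (-2)^n + 5^n for all n ≥ 1.

a_n = (-2)^n + 5^n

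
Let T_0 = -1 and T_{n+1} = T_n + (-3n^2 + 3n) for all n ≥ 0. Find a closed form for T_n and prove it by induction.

Claim: T_n = -n^3 + 3n^2 − 2n − 1.

Base case: T_0 = -1, and -0^3 + 3·0^2 − 2·0 − 1 = -1.
Assume T_r = -r^3 + 3r^2 − 2r − 1.
Then T_{r+1} = T_r + (-3r^2 + 3r) = (-r^3 + 3r^2 − 2r − 1) + (-3r^2 + 3r) = -r^3 + r − 1,
and -(r+1)^3 + 3·(r+1)^2 − 2·(r+1) − 1 = -r^3 + r − 1.
By induction, T_n = -n^3 + 3n^2 − 2n − 1 for all n ≥ 0.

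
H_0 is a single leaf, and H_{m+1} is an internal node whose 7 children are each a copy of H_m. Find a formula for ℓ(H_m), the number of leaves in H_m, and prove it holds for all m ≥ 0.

Claim: ℓ(H_m) = 7^m.

Base case: ℓ(H_0) = 1, and 7^0 = 1.
Assume ℓ(H_k) = 7^k.
Then ℓ(H_{k+1}) = 7·ℓ(H_k) = 7·7^k = 7^{k+1}.
By induction, ℓ(H_m) = 7^m for all m ≥ 0.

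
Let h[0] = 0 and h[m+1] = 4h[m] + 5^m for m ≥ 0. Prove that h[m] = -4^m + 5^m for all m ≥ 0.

Base case: h[0] = 0, and -4^0 + 5^0 = -1 + 1 = 0.
Assume h[r] = -4^r + 5^r for some r ≥ 0.
Then h[r+1] = 4h[r] + 5^r = 4·(-4^r + 5^r) + 5^r = -4^{r+1} + 4·5^r + 5^r = -4^{r+1} + 5·5^r = -4^{r+1} + 5^{r+1}.
Hence h[m] = -4^m + 5^m for every m ≥ 0, by induction.

h[m] = -4^m + 5^m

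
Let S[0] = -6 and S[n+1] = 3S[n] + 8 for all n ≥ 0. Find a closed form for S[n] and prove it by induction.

Claim: S[n] = -2·3^n − 4.

Base case: S[0] = -6, and -2·3^0 − 4 = -2 − 4 = -6.
Assume S[r] = -2·3^r − 4 for some r ≥ 0.
Then S[r+1] = 3S[r] + 8 = 3·(-2·3^r − 4) + 8 = -6·3^r − 12 + 8 = -2·3^{r+1} − 4.
This completes the inductive step, so S[n] = -2·3^n − 4 for all n ≥ 0.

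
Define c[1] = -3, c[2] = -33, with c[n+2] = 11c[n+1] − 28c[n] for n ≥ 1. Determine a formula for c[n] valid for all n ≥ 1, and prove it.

Claim: c[n] = -7^n + 4^n.

Base cases: c[1] = -3 and -7^1 + 4^1 = -3; c[2] = -33 and -7^2 + 4^2 = -33.
Assume c[i] = -7^i + 4^i for all 1 ≤ i ≤ j, where j ≥ 2.
Then c[j+1] = 11c[j] − 28c[j−1] = 11·(-7^j + 4^j) − 28·(-7^{j−1} + 4^{j−1}) = -(11·7 − 28)7^{j−1} + (11·4 − 28)4^{j−1} = -49·7^{j−1} + 16·4^{j−1} = -7^{j+1} + 4^{j+1}.
Hence c[n] = -7^n + 4^n for every n ≥ 1, by strong induction.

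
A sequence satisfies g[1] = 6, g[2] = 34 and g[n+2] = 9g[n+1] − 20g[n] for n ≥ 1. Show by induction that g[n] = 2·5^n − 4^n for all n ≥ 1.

Base cases: g[1] = 6 and 2·5^1 − 4^1 = 6; g[2] = 34 and 2·5^2 − 4^2 = 34.
Assume g[j] = 2·5^j − 4^j for all 1 ≤ j ≤ k, where k ≥ 2.
Then g[k+1] = 9g[k] − 20g[k−1] = 9·(2·5^k − 4^k) − 20·(2·5^{k−1} − 4^{k−1}) = 2·(9·5 − 20)5^{k−1} − (9·4 − 20)4^{k−1} = 50·5^{k−1} − 16·4^{k−1} = 2·5^{k+1} − 4^{k+1}.
Hence g[n] = 2·5^n − 4^n for every n ≥ 1, by strong induction.

g[n] = 2·5^n − 4^n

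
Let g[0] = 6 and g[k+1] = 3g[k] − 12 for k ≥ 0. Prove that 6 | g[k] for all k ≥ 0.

Base case: g[0] = 6 = 6·1, so 6 | g[0].
Assume 6 | g[m], so g[m] = 6t for some integer t.
Then g[m+1] = 3g[m] − 12 = 3·(6t) − 12 = 6(3t − 2), so 6 | g[m+1].
By induction, 6 | g[k] for all k ≥ 0.

6 | g[k]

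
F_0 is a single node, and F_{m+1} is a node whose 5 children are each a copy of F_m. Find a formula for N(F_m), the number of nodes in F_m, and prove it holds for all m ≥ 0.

Claim: N(F_m) = (5^{m+1} − 1)/4.

Base case: N(F_0) = 1, and (5^{0+1} − 1)/4 = 1.
Assume N(F_r) = (5^{r+1} − 1)/4.
Then N(F_{r+1}) = 1 + 5N(F_r) = 1 + 5·(5^{r+1} − 1)/4 = 1 + (5^{r+2} − 5)/4 = (4 + 5^{r+2} − 5)/4 = (5^{r+2} − 1)/4.
So the formula holds for r+1, and by induction N(F_m) = (5^{m+1} − 1)/4 for all m ≥ 0.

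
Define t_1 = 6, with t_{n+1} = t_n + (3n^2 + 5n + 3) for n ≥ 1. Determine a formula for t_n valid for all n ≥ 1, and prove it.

Claim: t_n = n^3 + n^2 + n + 3.

Base case: t_1 = 6, and 1^3 + 1^2 + 1 + 3 = 6.
Assume t_k = k^3 + k^2 + k + 3.
Then t_{k+1} = t_k + (3k^2 + 5k + 3) = (k^3 + k^2 + k + 3) + (3k^2 + 5k + 3) = k^3 + 4k^2 + 6k + 6,
and (k+1)^3 + (k+1)^2 + (k+1) + 3 = k^3 + 4k^2 + 6k + 6.
Hence t_n = n^3 + n^2 + n + 3 for every n ≥ 1, by induction.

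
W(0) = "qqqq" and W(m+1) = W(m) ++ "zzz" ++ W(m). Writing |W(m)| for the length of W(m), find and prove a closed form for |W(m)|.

Claim: |W(m)| = 7·2^m − 3.

Base case: |W(0)| = 4, and 7·2^0 − 3 = 4.
Assume |W(k)| = 7·2^k − 3.
Then |W(k+1)| = |W(k)| + 3 + |W(k)| = 2|W(k)| + 3 = 2(7·2^k − 3) + 3 = 7·2^{k+1} − 6 + 3 = 7·2^{k+1} − 3.
So the formula holds for k+1, and by induction |W(m)| = 7·2^m − 3 for all m ≥ 0.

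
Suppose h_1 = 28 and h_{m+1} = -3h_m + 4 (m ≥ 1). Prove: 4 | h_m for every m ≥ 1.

Base case: h_1 = 28 = 4·7, so 4 | h_1.
Assume 4 | h_r, so h_r = 4t for some integer t.
Then h_{r+1} = -3h_r + 4 = -3·(4t) + 4 = 4(-3t + 1), so 4 | h_{r+1}.
By induction, 4 | h_m for all m ≥ 1.

4 | h_m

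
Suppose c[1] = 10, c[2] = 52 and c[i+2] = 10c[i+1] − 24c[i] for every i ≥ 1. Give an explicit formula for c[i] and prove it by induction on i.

Claim: c[i] = 4^i + 6^i.

Base cases: c[1] = 10 and 4^1 + 6^1 = 10; c[2] = 52 and 4^2 + 6^2 = 52.
Assume c[t] = 4^t + 6^t for all 1 ≤ t ≤ j, where j ≥ 2.
Then c[j+1] = 10c[j] − 24c[j−1] = 10·(4^j + 6^j) − 24·(4^{j−1} + 6^{j−1}) = (10·4 − 24)4^{j−1} + (10·6 − 24)6^{j−1} = 16·4^{j−1} + 36·6^{j−1} = 4^{j+1} + 6^{j+1}.
By strong induction, c[i] = 4^i + 6^i for all i ≥ 1.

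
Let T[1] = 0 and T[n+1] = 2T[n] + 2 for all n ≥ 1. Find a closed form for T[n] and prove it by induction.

Claim: T[n] = 2^n − 2.

Base case: T[1] = 0, and 2^1 − 2 = 2 − 2 = 0.
Assume T[j] = 2^j − 2 for some j ≥ 1.
Then T[j+1] = 2T[j] + 2 = 2·(2^j − 2) + 2 = 2^{j+1} − 4 + 2 = 2^{j+1} − 2.
By induction, T[n] = 2^n − 2 for all n ≥ 1.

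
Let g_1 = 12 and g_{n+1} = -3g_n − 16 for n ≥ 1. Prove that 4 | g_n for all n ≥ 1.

Base case: g_1 = 12 = 4·3, so 4 | g_1.
Assume 4 | g_m, so g_m = 4t for some integer t.
Then g_{m+1} = -3g_m − 16 = -3·(4t) − 16 = 4(-3t − 4), so 4 | g_{m+1}.
This completes the inductive step, so 4 | g_n for all n ≥ 1.

4 | g_n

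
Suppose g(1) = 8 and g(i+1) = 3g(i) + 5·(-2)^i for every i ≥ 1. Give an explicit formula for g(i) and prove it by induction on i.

Claim: g(i) = 2·3^i − (-2)^i.

Base case: g(1) = 8, and 2·3^1 − (-2)^1 = 6 + 2 = 8.
Assume g(j) = 2·3^j − (-2)^j for some j ≥ 1.
Then g(j+1) = 3g(j) + 5·(-2)^j = 3·(2·3^j − (-2)^j) + 5·(-2)^j = 2·3^{j+1} − 3·(-2)^j + 5·(-2)^j = 2·3^{j+1} + 2·(-2)^j = 2·3^{j+1} − (-2)^{j+1}.
By induction, g(i) = 2·3^i − (-2)^i for all i ≥ 1.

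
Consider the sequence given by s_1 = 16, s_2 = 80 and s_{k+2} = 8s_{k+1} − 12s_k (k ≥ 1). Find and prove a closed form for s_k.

Claim: s_k = 2·6^k + 2·2^k.

Base cases: s_1 = 16 and 2·6^1 + 2·2^1 = 16; s_2 = 80 and 2·6^2 + 2·2^2 = 80.
Assume s_i = 2·6^i + 2·2^i for all 1 ≤ i ≤ j, where j ≥ 2.
Then s_{j+1} = 8s_j − 12s_{j−1} = 8·(2·6^j + 2·2^j) − 12·(2·6^{j−1} + 2·2^{j−1}) = 2·(8·6 − 12)6^{j−1} + 2·(8·2 − 12)2^{j−1} = 72·6^{j−1} + 8·2^{j−1} = 2·6^{j+1} + 2·2^{j+1}.
This completes the inductive step, so s_k = 2·6^k + 2·2^k for all k ≥ 1.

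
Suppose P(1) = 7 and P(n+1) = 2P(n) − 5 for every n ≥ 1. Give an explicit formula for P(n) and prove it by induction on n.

Claim: P(n) = 2^n + 5.

Base case: P(1) = 7, and 2^1 + 5 = 2 + 5 = 7.
Assume P(r) = 2^r + 5 for some r ≥ 1.
Then P(r+1) = 2P(r) − 5 = 2·(2^r + 5) − 5 = 2^{r+1} + 10 − 5 = 2^{r+1} + 5.
So the formula holds for r+1, and by induction P(n) = 2^n + 5 for all n ≥ 1.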